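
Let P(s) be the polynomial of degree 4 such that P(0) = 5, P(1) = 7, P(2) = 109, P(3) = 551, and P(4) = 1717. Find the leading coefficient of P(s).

6

Write P(s) = as^4 + bs^3 + cs^2 + ds + e. Substituting each data point gives a linear system:
  e = 5
  a + b + c + d + e = 7
  16a + 8b + 4c + 2d + e = 109
  81a + 27b + 9c + 3d + e = 551
  256a + 64b + 16c + 4d + e = 1717
Solving the system yields a = 6, b = 4, c = -4, d = -4, e = 5.
So P(s) = 6s^4 + 4s^3 - 4s^2 - 4s + 5.
The leading coefficient is 6.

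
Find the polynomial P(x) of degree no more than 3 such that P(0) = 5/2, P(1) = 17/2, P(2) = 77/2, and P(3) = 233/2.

P(x) = 4x^3 + 2x + 5/2

Write P(x) = ax^3 + bx^2 + cx + d. Substituting each data point gives a linear system:
  d = 5/2
  a + b + c + d = 17/2
  8a + 4b + 2c + d = 77/2
  27a + 9b + 3c + d = 233/2
Solving the system yields a = 4, b = 0, c = 2, d = 5/2.
So P(x) = 4x^3 + 2x + 5/2.
Check: P(2) = 77/2. ✓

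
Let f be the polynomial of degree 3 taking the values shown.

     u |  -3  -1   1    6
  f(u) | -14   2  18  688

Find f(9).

2002

Write f(u) = au^3 + bu^2 + cu + d. Substituting each data point gives a linear system:
  -27a + 9b - 3c + d = -14
  -a + b - c + d = 2
  a + b + c + d = 18
  216a + 36b + 6c + d = 688
Solving the system yields a = 2, b = 6, c = 6, d = 4.
So f(u) = 2u^3 + 6u^2 + 6u + 4.
Then f(9) = 2002.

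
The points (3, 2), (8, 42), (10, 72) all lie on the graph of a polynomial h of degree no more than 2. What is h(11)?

Write h(x) = ax^2 + bx + c. Substituting each data point gives a linear system:
  9a + 3b + c = 2
  64a + 8b + c = 42
  100a + 10b + c = 72
Solving the system yields a = 1, b = -3, c = 2.
So h(x) = x^2 - 3x + 2.
Then h(11) = 90.

90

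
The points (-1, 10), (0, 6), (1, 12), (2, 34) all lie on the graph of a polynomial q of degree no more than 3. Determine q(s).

q(s) = s^3 + 5s^2 + 6

Write q(s) = as^3 + bs^2 + cs + d. Substituting each data point gives a linear system:
  -a + b - c + d = 10
  d = 6
  a + b + c + d = 12
  8a + 4b + 2c + d = 34
Solving the system yields a = 1, b = 5, c = 0, d = 6.
So q(s) = s^3 + 5s^2 + 6.
Check: q(0) = 6. ✓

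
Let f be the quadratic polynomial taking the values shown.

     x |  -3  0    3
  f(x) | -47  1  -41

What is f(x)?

Write f(x) = ax^2 + bx + c. Substituting each data point gives a linear system:
  9a - 3b + c = -47
  c = 1
  9a + 3b + c = -41
Solving the system yields a = -5, b = 1, c = 1.
So f(x) = -5x² + x + 1.
Check: f(-3) = -47. ✓

f(x) = -5x^2 + x + 1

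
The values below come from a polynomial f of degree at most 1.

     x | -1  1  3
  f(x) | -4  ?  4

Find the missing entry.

The 2 known points determine the degree-1 polynomial uniquely.
Write f(x) = ax + b. Substituting each data point gives a linear system:
  -a + b = -4
  3a + b = 4
Solving the system yields a = 2, b = -2.
So f(x) = 2x - 2.
Then f(1) = 0.

0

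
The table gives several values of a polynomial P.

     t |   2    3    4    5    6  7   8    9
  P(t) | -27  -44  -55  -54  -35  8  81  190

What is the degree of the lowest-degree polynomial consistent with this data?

Forward differences of the values at t = 2, 3, 4, 5, 6, 7, 8, 9:
  P  : -27  -44  -55  -54  -35  8  81  190
  Δ  : -17  -11  1  19  43  73  109
  Δ^2: 6  12  18  24  30  36
  Δ^3: 6  6  6  6  6
  Δ^4: 0  0  0  0
  Δ^5: 0  0  0
  Δ^6: 0  0
  Δ^7: 0
The third differences are constant (6) and nonzero, while all higher differences vanish, so the minimal degree is 3.

3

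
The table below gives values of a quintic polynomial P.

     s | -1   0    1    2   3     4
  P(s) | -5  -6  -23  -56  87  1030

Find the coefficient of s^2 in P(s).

Write P(s) = as^5 + bs^4 + cs^3 + ds^2 + es + k. Substituting each data point gives a linear system:
  -a + b - c + d - e + k = -5
  k = -6
  a + b + c + d + e + k = -23
  32a + 16b + 8c + 4d + 2e + k = -56
  243a + 81b + 27c + 9d + 3e + k = 87
  1024a + 256b + 64c + 16d + 4e + k = 1030
Solving the system yields a = 2, b = -2, c = -6, d = -6, e = -5, k = -6.
So P(s) = 2s^5 - 2s^4 - 6s^3 - 6s^2 - 5s - 6.
The coefficient of s^2 is -6.

-6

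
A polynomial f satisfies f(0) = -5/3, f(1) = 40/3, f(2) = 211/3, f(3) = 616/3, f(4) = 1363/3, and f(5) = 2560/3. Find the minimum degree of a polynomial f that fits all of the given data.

Forward differences of the values at x = 0, 1, 2, 3, 4, 5:
  f  : -5/3  40/3  211/3  616/3  1363/3  2560/3
  Δ  : 15  57  135  249  399
  Δ^2: 42  78  114  150
  Δ^3: 36  36  36
  Δ^4: 0  0
  Δ^5: 0
The third differences are constant (36) and nonzero, while all higher differences vanish, so the minimal degree is 3.

3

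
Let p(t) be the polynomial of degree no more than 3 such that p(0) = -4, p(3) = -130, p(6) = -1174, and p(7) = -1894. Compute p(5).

-664

Using the Lagrange interpolation formula with nodes 0, 3, 6, 7:
  L_0(t) = (t - 3)(t - 6)(t - 7) / -126
  L_1(t) = t(t - 6)(t - 7) / 36
  L_2(t) = t(t - 3)(t - 7) / -18
  L_3(t) = t(t - 3)(t - 6) / 28
Then p(t) = -4·L_0(t) - 130·L_1(t) - 1174·L_2(t) - 1894·L_3(t).
Expanding and collecting terms gives p(t) = -6t³ + 3t² + 3t - 4.
Evaluating at t = 5: p(5) = -664.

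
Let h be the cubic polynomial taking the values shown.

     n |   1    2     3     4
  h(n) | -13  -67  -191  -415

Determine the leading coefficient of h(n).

-5

Write h(n) = an^3 + bn^2 + cn + d. Substituting each data point gives a linear system:
  a + b + c + d = -13
  8a + 4b + 2c + d = -67
  27a + 9b + 3c + d = -191
  64a + 16b + 4c + d = -415
Solving the system yields a = -5, b = -5, c = -4, d = 1.
So h(n) = -5n³ - 5n² - 4n + 1.
The leading coefficient is -5.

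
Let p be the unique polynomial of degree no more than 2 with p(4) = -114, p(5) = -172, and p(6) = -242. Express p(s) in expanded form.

p(s) = -6s^2 - 4s - 2

Write p(s) = as^2 + bs + c. Substituting each data point gives a linear system:
  16a + 4b + c = -114
  25a + 5b + c = -172
  36a + 6b + c = -242
Solving the system yields a = -6, b = -4, c = -2.
So p(s) = -6s^2 - 4s - 2.
Check: p(4) = -114. ✓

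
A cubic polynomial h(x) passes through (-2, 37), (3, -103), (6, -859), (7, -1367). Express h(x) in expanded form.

h(x) = -4x^3 + 5

Write h(x) = ax^3 + bx^2 + cx + d. Substituting each data point gives a linear system:
  -8a + 4b - 2c + d = 37
  27a + 9b + 3c + d = -103
  216a + 36b + 6c + d = -859
  343a + 49b + 7c + d = -1367
Solving the system yields a = -4, b = 0, c = 0, d = 5.
So h(x) = -4x^3 + 5.
Check: h(3) = -103. ✓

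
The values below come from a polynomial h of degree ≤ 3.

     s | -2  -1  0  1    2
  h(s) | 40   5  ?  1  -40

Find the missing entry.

On equispaced nodes a degree-3 polynomial has vanishing fourth forward difference, so
  h(-2) - 4·h(-1) + 6·h(0) - 4·h(1) + h(2) = 0.
Substituting the known values and solving for h(0):
  6·h(0) = 24
  h(0) = 4.

4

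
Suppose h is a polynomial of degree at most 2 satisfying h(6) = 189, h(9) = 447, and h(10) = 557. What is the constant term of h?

Write h(x) = ax^2 + bx + c. Substituting each data point gives a linear system:
  36a + 6b + c = 189
  81a + 9b + c = 447
  100a + 10b + c = 557
Solving the system yields a = 6, b = -4, c = -3.
So h(x) = 6x^2 - 4x - 3.
The constant term is -3.

-3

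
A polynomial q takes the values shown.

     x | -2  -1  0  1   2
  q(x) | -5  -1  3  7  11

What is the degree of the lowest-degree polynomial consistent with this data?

Forward differences of the values at x = -2, -1, 0, 1, 2:
  q  : -5  -1  3  7  11
  Δ  : 4  4  4  4
  Δ^2: 0  0  0
  Δ^3: 0  0
  Δ^4: 0
The first differences are constant (4) and nonzero, while all higher differences vanish, so the minimal degree is 1.

1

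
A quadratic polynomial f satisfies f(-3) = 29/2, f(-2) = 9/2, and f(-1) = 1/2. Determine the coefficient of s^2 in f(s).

3

Write f(s) = as^2 + bs + c. Substituting each data point gives a linear system:
  9a - 3b + c = 29/2
  4a - 2b + c = 9/2
  a - b + c = 1/2
Solving the system yields a = 3, b = 5, c = 5/2.
So f(s) = 3s² + 5s + 5/2.
The leading coefficient is 3.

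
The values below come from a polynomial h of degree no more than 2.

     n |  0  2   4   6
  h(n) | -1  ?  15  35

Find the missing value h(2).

On equispaced nodes a degree-2 polynomial has vanishing third forward difference, so
  - h(0) + 3·h(2) - 3·h(4) + h(6) = 0.
Substituting the known values and solving for h(2):
  3·h(2) = 9
  h(2) = 3.

3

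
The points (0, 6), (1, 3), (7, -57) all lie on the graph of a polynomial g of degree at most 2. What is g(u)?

Using the Lagrange interpolation formula with nodes 0, 1, 7:
  L_0(u) = (u - 1)(u - 7) / 7
  L_1(u) = u(u - 7) / -6
  L_2(u) = u(u - 1) / 42
Then g(u) = 6·L_0(u) + 3·L_1(u) - 57·L_2(u).
Expanding and collecting terms gives g(u) = -u^2 - 2u + 6.
Check: g(0) = 6. ✓

g(u) = -u^2 - 2u + 6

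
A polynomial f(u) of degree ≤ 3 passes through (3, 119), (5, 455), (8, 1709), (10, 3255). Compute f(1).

Using the Lagrange interpolation formula with nodes 3, 5, 8, 10:
  L_0(u) = (u - 5)(u - 8)(u - 10) / -70
  L_1(u) = (u - 3)(u - 8)(u - 10) / 30
  L_2(u) = (u - 3)(u - 5)(u - 10) / -30
  L_3(u) = (u - 3)(u - 5)(u - 8) / 70
Then f(u) = 119·L_0(u) + 455·L_1(u) + 1709·L_2(u) + 3255·L_3(u).
Expanding and collecting terms gives f(u) = 3u^3 + 2u^2 + 5u + 5.
Evaluating at u = 1: f(1) = 15.

15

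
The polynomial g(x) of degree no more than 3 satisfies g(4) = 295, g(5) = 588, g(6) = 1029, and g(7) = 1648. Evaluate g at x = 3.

120

Write g(x) = ax^3 + bx^2 + cx + d. Substituting each data point gives a linear system:
  64a + 16b + 4c + d = 295
  125a + 25b + 5c + d = 588
  216a + 36b + 6c + d = 1029
  343a + 49b + 7c + d = 1648
Solving the system yields a = 5, b = -1, c = -3, d = 3.
So g(x) = 5x³ - x² - 3x + 3.
Then g(3) = 120.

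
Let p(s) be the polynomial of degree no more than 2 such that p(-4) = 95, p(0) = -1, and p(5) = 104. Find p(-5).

Using the Lagrange interpolation formula with nodes -4, 0, 5:
  L_0(s) = s(s - 5) / 36
  L_1(s) = (s + 4)(s - 5) / -20
  L_2(s) = (s + 4)s / 45
Then p(s) = 95·L_0(s) - 1·L_1(s) + 104·L_2(s).
Expanding and collecting terms gives p(s) = 5s^2 - 4s - 1.
Evaluating at s = -5: p(-5) = 144.

144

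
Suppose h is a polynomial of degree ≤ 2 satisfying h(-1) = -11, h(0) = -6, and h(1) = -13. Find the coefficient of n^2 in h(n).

-6

Write h(n) = an^2 + bn + c. Substituting each data point gives a linear system:
  a - b + c = -11
  c = -6
  a + b + c = -13
Solving the system yields a = -6, b = -1, c = -6.
So h(n) = -6n^2 - n - 6.
The leading coefficient is -6.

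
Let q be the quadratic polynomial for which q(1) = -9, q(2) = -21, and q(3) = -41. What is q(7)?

Write q(x) = ax^2 + bx + c. Substituting each data point gives a linear system:
  a + b + c = -9
  4a + 2b + c = -21
  9a + 3b + c = -41
Solving the system yields a = -4, b = 0, c = -5.
So q(x) = -4x² - 5.
Then q(7) = -201.

-201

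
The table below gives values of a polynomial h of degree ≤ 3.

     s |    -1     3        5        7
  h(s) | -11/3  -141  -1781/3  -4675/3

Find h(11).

Write h(s) = as^3 + bs^2 + cs + d. Substituting each data point gives a linear system:
  -a + b - c + d = -11/3
  27a + 9b + 3c + d = -141
  125a + 25b + 5c + d = -1781/3
  343a + 49b + 7c + d = -4675/3
Solving the system yields a = -4, b = -4, c = 5/3, d = -2.
So h(s) = -4s^3 - 4s^2 + (5/3)s - 2.
Then h(11) = -17375/3.

-17375/3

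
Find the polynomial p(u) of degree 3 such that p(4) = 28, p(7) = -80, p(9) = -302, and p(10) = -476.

p(u) = -u^3 + 5u^2 + 2u + 4

Write p(u) = au^3 + bu^2 + cu + d. Substituting each data point gives a linear system:
  64a + 16b + 4c + d = 28
  343a + 49b + 7c + d = -80
  729a + 81b + 9c + d = -302
  1000a + 100b + 10c + d = -476
Solving the system yields a = -1, b = 5, c = 2, d = 4.
So p(u) = -u^3 + 5u^2 + 2u + 4.
Check: p(10) = -476. ✓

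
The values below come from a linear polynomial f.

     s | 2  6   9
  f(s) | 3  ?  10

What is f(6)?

The 2 known points determine the degree-1 polynomial uniquely.
Write f(s) = as + b. Substituting each data point gives a linear system:
  2a + b = 3
  9a + b = 10
Solving the system yields a = 1, b = 1.
So f(s) = s + 1.
Then f(6) = 7.

7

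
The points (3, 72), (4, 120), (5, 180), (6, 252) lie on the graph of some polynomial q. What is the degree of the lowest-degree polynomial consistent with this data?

Forward differences of the values at s = 3, 4, 5, 6:
  q  : 72  120  180  252
  Δ  : 48  60  72
  Δ^2: 12  12
  Δ^3: 0
The second differences are constant (12) and nonzero, while all higher differences vanish, so the minimal degree is 2.

2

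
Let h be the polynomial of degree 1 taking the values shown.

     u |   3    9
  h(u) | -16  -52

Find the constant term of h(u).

2

Write h(u) = au + b. Substituting each data point gives a linear system:
  3a + b = -16
  9a + b = -52
Solving the system yields a = -6, b = 2.
So h(u) = -6u + 2.
The constant term is 2.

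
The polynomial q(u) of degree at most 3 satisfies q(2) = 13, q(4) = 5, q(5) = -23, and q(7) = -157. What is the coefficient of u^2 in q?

3

Write q(u) = au^3 + bu^2 + cu + d. Substituting each data point gives a linear system:
  8a + 4b + 2c + d = 13
  64a + 16b + 4c + d = 5
  125a + 25b + 5c + d = -23
  343a + 49b + 7c + d = -157
Solving the system yields a = -1, b = 3, c = 6, d = -3.
So q(u) = -u^3 + 3u^2 + 6u - 3.
The coefficient of u^2 is 3.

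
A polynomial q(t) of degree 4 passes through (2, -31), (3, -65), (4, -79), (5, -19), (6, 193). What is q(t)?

q(t) = t^4 - 5t^3 - 4t + 1

Write q(t) = at^4 + bt^3 + ct^2 + dt + e. Substituting each data point gives a linear system:
  16a + 8b + 4c + 2d + e = -31
  81a + 27b + 9c + 3d + e = -65
  256a + 64b + 16c + 4d + e = -79
  625a + 125b + 25c + 5d + e = -19
  1296a + 216b + 36c + 6d + e = 193
Solving the system yields a = 1, b = -5, c = 0, d = -4, e = 1.
So q(t) = t⁴ - 5t³ - 4t + 1.
Check: q(4) = -79. ✓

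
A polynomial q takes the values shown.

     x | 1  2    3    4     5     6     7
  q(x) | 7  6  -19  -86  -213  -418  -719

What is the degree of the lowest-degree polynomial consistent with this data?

Forward differences of the values at x = 1, 2, 3, 4, 5, 6, 7:
  q  : 7  6  -19  -86  -213  -418  -719
  Δ  : -1  -25  -67  -127  -205  -301
  Δ^2: -24  -42  -60  -78  -96
  Δ^3: -18  -18  -18  -18
  Δ^4: 0  0  0
  Δ^5: 0  0
  Δ^6: 0
The third differences are constant (-18) and nonzero, while all higher differences vanish, so the minimal degree is 3.

3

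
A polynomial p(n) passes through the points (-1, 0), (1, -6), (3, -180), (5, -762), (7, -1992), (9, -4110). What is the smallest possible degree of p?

Forward differences of the values at n = -1, 1, 3, 5, 7, 9:
  p  : 0  -6  -180  -762  -1992  -4110
  Δ  : -6  -174  -582  -1230  -2118
  Δ^2: -168  -408  -648  -888
  Δ^3: -240  -240  -240
  Δ^4: 0  0
  Δ^5: 0
The third differences are constant (-240) and nonzero, while all higher differences vanish, so the minimal degree is 3.

3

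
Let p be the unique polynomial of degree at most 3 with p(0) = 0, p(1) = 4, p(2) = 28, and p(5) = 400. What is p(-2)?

Write p(n) = an^3 + bn^2 + cn + d. Substituting each data point gives a linear system:
  d = 0
  a + b + c + d = 4
  8a + 4b + 2c + d = 28
  125a + 25b + 5c + d = 400
Solving the system yields a = 3, b = 1, c = 0, d = 0.
So p(n) = 3n^3 + n^2.
Then p(-2) = -20.

-20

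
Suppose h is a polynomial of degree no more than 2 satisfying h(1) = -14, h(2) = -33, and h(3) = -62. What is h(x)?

Using the Lagrange interpolation formula with nodes 1, 2, 3:
  L_0(x) = (x - 2)(x - 3) / 2
  L_1(x) = (x - 1)(x - 3) / -1
  L_2(x) = (x - 1)(x - 2) / 2
Then h(x) = -14·L_0(x) - 33·L_1(x) - 62·L_2(x).
Expanding and collecting terms gives h(x) = -5x^2 - 4x - 5.
Check: h(2) = -33. ✓

h(x) = -5x^2 - 4x - 5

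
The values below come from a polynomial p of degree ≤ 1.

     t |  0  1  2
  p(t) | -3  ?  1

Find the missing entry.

The 2 known points determine the degree-1 polynomial uniquely.
Write p(t) = at + b. Substituting each data point gives a linear system:
  b = -3
  2a + b = 1
Solving the system yields a = 2, b = -3.
So p(t) = 2t - 3.
Then p(1) = -1.

-1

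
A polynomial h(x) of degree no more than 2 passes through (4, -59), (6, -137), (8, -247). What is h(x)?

Using the Lagrange interpolation formula with nodes 4, 6, 8:
  L_0(x) = (x - 6)(x - 8) / 8
  L_1(x) = (x - 4)(x - 8) / -4
  L_2(x) = (x - 4)(x - 6) / 8
Then h(x) = -59·L_0(x) - 137·L_1(x) - 247·L_2(x).
Expanding and collecting terms gives h(x) = -4x^2 + x + 1.
Check: h(6) = -137. ✓

h(x) = -4x^2 + x + 1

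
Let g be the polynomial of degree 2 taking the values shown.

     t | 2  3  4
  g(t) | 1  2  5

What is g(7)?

Forward differences of the values at t = 2, 3, 4:
  g  : 1  2  5
  Δ  : 1  3
  Δ^2: 2
The second differences are constant, confirming degree 2.
Interpolating (Newton forward form) and evaluating at t = 7 gives g(7) = 26.

26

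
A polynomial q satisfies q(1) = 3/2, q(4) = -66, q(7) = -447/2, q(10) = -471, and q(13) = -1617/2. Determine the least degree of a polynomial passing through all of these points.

Forward differences of the values at n = 1, 4, 7, 10, 13:
  q  : 3/2  -66  -447/2  -471  -1617/2
  Δ  : -135/2  -315/2  -495/2  -675/2
  Δ^2: -90  -90  -90
  Δ^3: 0  0
  Δ^4: 0
The second differences are constant (-90) and nonzero, while all higher differences vanish, so the minimal degree is 2.

2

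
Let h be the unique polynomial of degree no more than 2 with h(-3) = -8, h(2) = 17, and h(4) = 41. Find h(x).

h(x) = x^2 + 6x + 1

Using the Lagrange interpolation formula with nodes -3, 2, 4:
  L_0(x) = (x - 2)(x - 4) / 35
  L_1(x) = (x + 3)(x - 4) / -10
  L_2(x) = (x + 3)(x - 2) / 14
Then h(x) = -8·L_0(x) + 17·L_1(x) + 41·L_2(x).
Expanding and collecting terms gives h(x) = x^2 + 6x + 1.
Check: h(2) = 17. ✓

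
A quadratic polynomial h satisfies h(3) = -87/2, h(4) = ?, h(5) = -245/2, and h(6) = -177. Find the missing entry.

The 3 known points determine the degree-2 polynomial uniquely.
Write h(s) = as^2 + bs + c. Substituting each data point gives a linear system:
  9a + 3b + c = -87/2
  25a + 5b + c = -245/2
  36a + 6b + c = -177
Solving the system yields a = -5, b = 1/2, c = 0.
So h(s) = -5s^2 + (1/2)s.
Then h(4) = -78.

-78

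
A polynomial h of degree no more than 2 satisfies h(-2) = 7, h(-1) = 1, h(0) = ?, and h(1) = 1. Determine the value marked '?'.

-1

The 3 known points determine the degree-2 polynomial uniquely.
Write h(s) = as^2 + bs + c. Substituting each data point gives a linear system:
  4a - 2b + c = 7
  a - b + c = 1
  a + b + c = 1
Solving the system yields a = 2, b = 0, c = -1.
So h(s) = 2s^2 - 1.
Then h(0) = -1.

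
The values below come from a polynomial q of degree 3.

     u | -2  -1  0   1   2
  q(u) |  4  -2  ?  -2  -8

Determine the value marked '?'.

On equispaced nodes a degree-3 polynomial has vanishing fourth forward difference, so
  q(-2) - 4·q(-1) + 6·q(0) - 4·q(1) + q(2) = 0.
Substituting the known values and solving for q(0):
  6·q(0) = -12
  q(0) = -2.

-2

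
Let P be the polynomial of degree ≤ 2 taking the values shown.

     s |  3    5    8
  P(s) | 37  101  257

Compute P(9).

325

Write P(s) = as^2 + bs + c. Substituting each data point gives a linear system:
  9a + 3b + c = 37
  25a + 5b + c = 101
  64a + 8b + c = 257
Solving the system yields a = 4, b = 0, c = 1.
So P(s) = 4s^2 + 1.
Then P(9) = 325.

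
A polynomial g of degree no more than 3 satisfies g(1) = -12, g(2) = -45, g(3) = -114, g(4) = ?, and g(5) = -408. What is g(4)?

-231

The 4 known points determine the degree-3 polynomial uniquely.
Write g(s) = as^3 + bs^2 + cs + d. Substituting each data point gives a linear system:
  a + b + c + d = -12
  8a + 4b + 2c + d = -45
  27a + 9b + 3c + d = -114
  125a + 25b + 5c + d = -408
Solving the system yields a = -2, b = -6, c = -1, d = -3.
So g(s) = -2s^3 - 6s^2 - s - 3.
Then g(4) = -231.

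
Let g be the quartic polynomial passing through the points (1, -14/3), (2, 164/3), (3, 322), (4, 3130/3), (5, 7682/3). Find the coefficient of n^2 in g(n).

-2

Write g(n) = an^4 + bn^3 + cn^2 + dn + e. Substituting each data point gives a linear system:
  a + b + c + d + e = -14/3
  16a + 8b + 4c + 2d + e = 164/3
  81a + 27b + 9c + 3d + e = 322
  256a + 64b + 16c + 4d + e = 3130/3
  625a + 125b + 25c + 5d + e = 7682/3
Solving the system yields a = 4, b = 1, c = -2, d = -5/3, e = -6.
So g(n) = 4n^4 + n^3 - 2n^2 - (5/3)n - 6.
The coefficient of n^2 is -2.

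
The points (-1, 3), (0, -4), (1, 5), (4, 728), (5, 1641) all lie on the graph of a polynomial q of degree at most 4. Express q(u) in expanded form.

q(u) = 2u^4 + 2u^3 + 6u^2 - u - 4

Write q(u) = au^4 + bu^3 + cu^2 + du + e. Substituting each data point gives a linear system:
  a - b + c - d + e = 3
  e = -4
  a + b + c + d + e = 5
  256a + 64b + 16c + 4d + e = 728
  625a + 125b + 25c + 5d + e = 1641
Solving the system yields a = 2, b = 2, c = 6, d = -1, e = -4.
So q(u) = 2u^4 + 2u^3 + 6u^2 - u - 4.
Check: q(5) = 1641. ✓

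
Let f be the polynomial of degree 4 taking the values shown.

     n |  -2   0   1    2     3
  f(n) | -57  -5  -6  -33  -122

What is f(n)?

f(n) = -n^4 - 6n^2 + 6n - 5

Write f(n) = an^4 + bn^3 + cn^2 + dn + e. Substituting each data point gives a linear system:
  16a - 8b + 4c - 2d + e = -57
  e = -5
  a + b + c + d + e = -6
  16a + 8b + 4c + 2d + e = -33
  81a + 27b + 9c + 3d + e = -122
Solving the system yields a = -1, b = 0, c = -6, d = 6, e = -5.
So f(n) = -n⁴ - 6n² + 6n - 5.
Check: f(-2) = -57. ✓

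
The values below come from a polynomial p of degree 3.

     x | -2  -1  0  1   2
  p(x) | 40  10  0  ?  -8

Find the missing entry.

The 4 known points determine the degree-3 polynomial uniquely.
Write p(x) = ax^3 + bx^2 + cx + d. Substituting each data point gives a linear system:
  -8a + 4b - 2c + d = 40
  -a + b - c + d = 10
  d = 0
  8a + 4b + 2c + d = -8
Solving the system yields a = -2, b = 4, c = -4, d = 0.
So p(x) = -2x³ + 4x² - 4x.
Then p(1) = -2.

-2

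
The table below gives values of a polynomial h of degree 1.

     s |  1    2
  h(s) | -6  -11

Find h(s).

Write h(s) = as + b. Substituting each data point gives a linear system:
  a + b = -6
  2a + b = -11
Solving the system yields a = -5, b = -1.
So h(s) = -5s - 1.
Check: h(1) = -6. ✓

h(s) = -5s - 1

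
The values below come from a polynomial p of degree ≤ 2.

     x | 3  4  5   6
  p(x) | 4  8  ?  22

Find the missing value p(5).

The 3 known points determine the degree-2 polynomial uniquely.
Write p(x) = ax^2 + bx + c. Substituting each data point gives a linear system:
  9a + 3b + c = 4
  16a + 4b + c = 8
  36a + 6b + c = 22
Solving the system yields a = 1, b = -3, c = 4.
So p(x) = x^2 - 3x + 4.
Then p(5) = 14.

14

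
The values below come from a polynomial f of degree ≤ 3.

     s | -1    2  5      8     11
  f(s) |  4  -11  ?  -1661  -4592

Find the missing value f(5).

-350

The 4 known points determine the degree-3 polynomial uniquely.
Write f(s) = as^3 + bs^2 + cs + d. Substituting each data point gives a linear system:
  -a + b - c + d = 4
  8a + 4b + 2c + d = -11
  512a + 64b + 8c + d = -1661
  1331a + 121b + 11c + d = -4592
Solving the system yields a = -4, b = 6, c = 1, d = -5.
So f(s) = -4s^3 + 6s^2 + s - 5.
Then f(5) = -350.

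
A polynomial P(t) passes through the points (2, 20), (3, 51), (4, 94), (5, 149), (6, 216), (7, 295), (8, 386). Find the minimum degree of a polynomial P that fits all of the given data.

2

Forward differences of the values at t = 2, 3, 4, 5, 6, 7, 8:
  P  : 20  51  94  149  216  295  386
  Δ  : 31  43  55  67  79  91
  Δ^2: 12  12  12  12  12
  Δ^3: 0  0  0  0
  Δ^4: 0  0  0
  Δ^5: 0  0
  Δ^6: 0
The second differences are constant (12) and nonzero, while all higher differences vanish, so the minimal degree is 2.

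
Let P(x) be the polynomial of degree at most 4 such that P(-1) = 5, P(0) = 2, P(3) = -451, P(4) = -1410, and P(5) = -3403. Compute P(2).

-88

Write P(x) = ax^4 + bx^3 + cx^2 + dx + e. Substituting each data point gives a linear system:
  a - b + c - d + e = 5
  e = 2
  81a + 27b + 9c + 3d + e = -451
  256a + 64b + 16c + 4d + e = -1410
  625a + 125b + 25c + 5d + e = -3403
Solving the system yields a = -5, b = -3, c = 4, d = -1, e = 2.
So P(x) = -5x⁴ - 3x³ + 4x² - x + 2.
Then P(2) = -88.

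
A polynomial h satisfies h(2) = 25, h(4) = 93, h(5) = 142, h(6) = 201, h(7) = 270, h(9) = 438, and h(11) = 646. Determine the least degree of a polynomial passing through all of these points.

Divided differences on the nodes 2, 4, 5, 6, 7, 9, 11:
  order 0: 25  93  142  201  270  438  646
  order 1: 34  49  59  69  84  104
  order 2: 5  5  5  5  5
  order 3: 0  0  0  0
  order 4: 0  0  0
  order 5: 0  0
  order 6: 0
The order-2 divided differences are all 5 (nonzero) and every higher order vanishes, so the data lies on a polynomial of degree exactly 2.

2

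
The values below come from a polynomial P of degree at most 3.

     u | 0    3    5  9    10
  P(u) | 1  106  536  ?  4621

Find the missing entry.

The 4 known points determine the degree-3 polynomial uniquely.
Write P(u) = au^3 + bu^2 + cu + d. Substituting each data point gives a linear system:
  d = 1
  27a + 9b + 3c + d = 106
  125a + 25b + 5c + d = 536
  1000a + 100b + 10c + d = 4621
Solving the system yields a = 5, b = -4, c = 2, d = 1.
So P(u) = 5u^3 - 4u^2 + 2u + 1.
Then P(9) = 3340.

3340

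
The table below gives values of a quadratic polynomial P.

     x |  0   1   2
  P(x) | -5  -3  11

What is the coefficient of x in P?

Write P(x) = ax^2 + bx + c. Substituting each data point gives a linear system:
  c = -5
  a + b + c = -3
  4a + 2b + c = 11
Solving the system yields a = 6, b = -4, c = -5.
So P(x) = 6x² - 4x - 5.
The coefficient of x is -4.

-4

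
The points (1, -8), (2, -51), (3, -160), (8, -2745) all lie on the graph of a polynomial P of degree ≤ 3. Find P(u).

Write P(u) = au^3 + bu^2 + cu + d. Substituting each data point gives a linear system:
  a + b + c + d = -8
  8a + 4b + 2c + d = -51
  27a + 9b + 3c + d = -160
  512a + 64b + 8c + d = -2745
Solving the system yields a = -5, b = -3, c = 1, d = -1.
So P(u) = -5u³ - 3u² + u - 1.
Check: P(2) = -51. ✓

P(u) = -5u^3 - 3u^2 + u - 1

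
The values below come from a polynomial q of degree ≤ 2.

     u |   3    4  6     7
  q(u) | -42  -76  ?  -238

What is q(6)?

The 3 known points determine the degree-2 polynomial uniquely.
Write q(u) = au^2 + bu + c. Substituting each data point gives a linear system:
  9a + 3b + c = -42
  16a + 4b + c = -76
  49a + 7b + c = -238
Solving the system yields a = -5, b = 1, c = 0.
So q(u) = -5u^2 + u.
Then q(6) = -174.

-174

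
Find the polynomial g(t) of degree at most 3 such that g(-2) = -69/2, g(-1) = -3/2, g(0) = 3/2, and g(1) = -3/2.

g(t) = 4t^3 - 3t^2 - 4t + 3/2

Using the Lagrange interpolation formula with nodes -2, -1, 0, 1:
  L_0(t) = (t + 1)t(t - 1) / -6
  L_1(t) = (t + 2)t(t - 1) / 2
  L_2(t) = (t + 2)(t + 1)(t - 1) / -2
  L_3(t) = (t + 2)(t + 1)t / 6
Then g(t) = -69/2·L_0(t) - 3/2·L_1(t) + 3/2·L_2(t) - 3/2·L_3(t).
Expanding and collecting terms gives g(t) = 4t³ - 3t² - 4t + 3/2.
Check: g(1) = -3/2. ✓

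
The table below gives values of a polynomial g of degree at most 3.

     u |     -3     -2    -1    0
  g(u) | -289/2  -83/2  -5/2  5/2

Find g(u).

g(u) = 5u^3 - 2u^2 - 2u + 5/2

Write g(u) = au^3 + bu^2 + cu + d. Substituting each data point gives a linear system:
  -27a + 9b - 3c + d = -289/2
  -8a + 4b - 2c + d = -83/2
  -a + b - c + d = -5/2
  d = 5/2
Solving the system yields a = 5, b = -2, c = -2, d = 5/2.
So g(u) = 5u^3 - 2u^2 - 2u + 5/2.
Check: g(-3) = -289/2. ✓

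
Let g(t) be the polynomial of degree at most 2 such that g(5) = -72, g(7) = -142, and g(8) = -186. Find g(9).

-236

Write g(t) = at^2 + bt + c. Substituting each data point gives a linear system:
  25a + 5b + c = -72
  49a + 7b + c = -142
  64a + 8b + c = -186
Solving the system yields a = -3, b = 1, c = -2.
So g(t) = -3t² + t - 2.
Then g(9) = -236.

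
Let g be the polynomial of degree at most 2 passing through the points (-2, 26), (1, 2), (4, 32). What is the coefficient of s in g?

-5

Write g(s) = as^2 + bs + c. Substituting each data point gives a linear system:
  4a - 2b + c = 26
  a + b + c = 2
  16a + 4b + c = 32
Solving the system yields a = 3, b = -5, c = 4.
So g(s) = 3s^2 - 5s + 4.
The coefficient of s is -5.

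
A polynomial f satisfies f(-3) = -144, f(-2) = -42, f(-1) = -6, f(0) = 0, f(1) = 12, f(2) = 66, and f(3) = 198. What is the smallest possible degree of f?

3

Forward differences of the values at t = -3, -2, -1, 0, 1, 2, 3:
  f  : -144  -42  -6  0  12  66  198
  Δ  : 102  36  6  12  54  132
  Δ^2: -66  -30  6  42  78
  Δ^3: 36  36  36  36
  Δ^4: 0  0  0
  Δ^5: 0  0
  Δ^6: 0
The third differences are constant (36) and nonzero, while all higher differences vanish, so the minimal degree is 3.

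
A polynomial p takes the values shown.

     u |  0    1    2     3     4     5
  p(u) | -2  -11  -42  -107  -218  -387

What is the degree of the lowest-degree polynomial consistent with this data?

3

Forward differences of the values at u = 0, 1, 2, 3, 4, 5:
  p  : -2  -11  -42  -107  -218  -387
  Δ  : -9  -31  -65  -111  -169
  Δ^2: -22  -34  -46  -58
  Δ^3: -12  -12  -12
  Δ^4: 0  0
  Δ^5: 0
The third differences are constant (-12) and nonzero, while all higher differences vanish, so the minimal degree is 3.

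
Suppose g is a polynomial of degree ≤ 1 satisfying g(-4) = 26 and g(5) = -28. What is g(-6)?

Write g(n) = an + b. Substituting each data point gives a linear system:
  -4a + b = 26
  5a + b = -28
Solving the system yields a = -6, b = 2.
So g(n) = -6n + 2.
Then g(-6) = 38.

38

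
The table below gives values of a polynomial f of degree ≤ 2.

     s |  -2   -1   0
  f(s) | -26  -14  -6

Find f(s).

Write f(s) = as^2 + bs + c. Substituting each data point gives a linear system:
  4a - 2b + c = -26
  a - b + c = -14
  c = -6
Solving the system yields a = -2, b = 6, c = -6.
So f(s) = -2s² + 6s - 6.
Check: f(-2) = -26. ✓

f(s) = -2s^2 + 6s - 6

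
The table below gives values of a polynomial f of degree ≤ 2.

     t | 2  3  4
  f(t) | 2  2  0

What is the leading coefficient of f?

-1

Write f(t) = at^2 + bt + c. Substituting each data point gives a linear system:
  4a + 2b + c = 2
  9a + 3b + c = 2
  16a + 4b + c = 0
Solving the system yields a = -1, b = 5, c = -4.
So f(t) = -t^2 + 5t - 4.
The leading coefficient is -1.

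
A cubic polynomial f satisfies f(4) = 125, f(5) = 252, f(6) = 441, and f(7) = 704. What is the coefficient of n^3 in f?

2

Write f(n) = an^3 + bn^2 + cn + d. Substituting each data point gives a linear system:
  64a + 16b + 4c + d = 125
  125a + 25b + 5c + d = 252
  216a + 36b + 6c + d = 441
  343a + 49b + 7c + d = 704
Solving the system yields a = 2, b = 1, c = -4, d = -3.
So f(n) = 2n^3 + n^2 - 4n - 3.
The leading coefficient is 2.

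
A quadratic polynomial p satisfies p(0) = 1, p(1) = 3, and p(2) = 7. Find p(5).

Using the Lagrange interpolation formula with nodes 0, 1, 2:
  L_0(s) = (s - 1)(s - 2) / 2
  L_1(s) = s(s - 2) / -1
  L_2(s) = s(s - 1) / 2
Then p(s) = 1·L_0(s) + 3·L_1(s) + 7·L_2(s).
Expanding and collecting terms gives p(s) = s^2 + s + 1.
Evaluating at s = 5: p(5) = 31.

31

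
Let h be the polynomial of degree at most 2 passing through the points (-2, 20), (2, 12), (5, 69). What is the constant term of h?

4

Write h(n) = an^2 + bn + c. Substituting each data point gives a linear system:
  4a - 2b + c = 20
  4a + 2b + c = 12
  25a + 5b + c = 69
Solving the system yields a = 3, b = -2, c = 4.
So h(n) = 3n^2 - 2n + 4.
The constant term is 4.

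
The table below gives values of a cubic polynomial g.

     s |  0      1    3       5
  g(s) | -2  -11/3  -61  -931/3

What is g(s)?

g(s) = -3s^3 + 3s^2 - (5/3)s - 2

Write g(s) = as^3 + bs^2 + cs + d. Substituting each data point gives a linear system:
  d = -2
  a + b + c + d = -11/3
  27a + 9b + 3c + d = -61
  125a + 25b + 5c + d = -931/3
Solving the system yields a = -3, b = 3, c = -5/3, d = -2.
So g(s) = -3s³ + 3s² - (5/3)s - 2.
Check: g(0) = -2. ✓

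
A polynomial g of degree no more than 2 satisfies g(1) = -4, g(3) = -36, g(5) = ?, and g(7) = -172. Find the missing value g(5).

-92

The 3 known points determine the degree-2 polynomial uniquely.
Write g(s) = as^2 + bs + c. Substituting each data point gives a linear system:
  a + b + c = -4
  9a + 3b + c = -36
  49a + 7b + c = -172
Solving the system yields a = -3, b = -4, c = 3.
So g(s) = -3s^2 - 4s + 3.
Then g(5) = -92.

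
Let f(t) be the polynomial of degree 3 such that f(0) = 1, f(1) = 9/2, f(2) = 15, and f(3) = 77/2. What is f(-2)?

-9

Using the Lagrange interpolation formula with nodes 0, 1, 2, 3:
  L_0(t) = (t - 1)(t - 2)(t - 3) / -6
  L_1(t) = t(t - 2)(t - 3) / 2
  L_2(t) = t(t - 1)(t - 3) / -2
  L_3(t) = t(t - 1)(t - 2) / 6
Then f(t) = 1·L_0(t) + 9/2·L_1(t) + 15·L_2(t) + 77/2·L_3(t).
Expanding and collecting terms gives f(t) = t³ + (1/2)t² + 2t + 1.
Evaluating at t = -2: f(-2) = -9.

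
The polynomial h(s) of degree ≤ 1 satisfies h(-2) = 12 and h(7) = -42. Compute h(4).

-24

Using the Lagrange interpolation formula with nodes -2, 7:
  L_0(s) = (s - 7) / -9
  L_1(s) = (s + 2) / 9
Then h(s) = 12·L_0(s) - 42·L_1(s).
Expanding and collecting terms gives h(s) = -6s.
Evaluating at s = 4: h(4) = -24.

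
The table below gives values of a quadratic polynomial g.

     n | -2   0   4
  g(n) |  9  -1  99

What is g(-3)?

29

Write g(n) = an^2 + bn + c. Substituting each data point gives a linear system:
  4a - 2b + c = 9
  c = -1
  16a + 4b + c = 99
Solving the system yields a = 5, b = 5, c = -1.
So g(n) = 5n^2 + 5n - 1.
Then g(-3) = 29.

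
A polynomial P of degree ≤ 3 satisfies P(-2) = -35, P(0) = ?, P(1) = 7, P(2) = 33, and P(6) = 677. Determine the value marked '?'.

-1

The 4 known points determine the degree-3 polynomial uniquely.
Write P(u) = au^3 + bu^2 + cu + d. Substituting each data point gives a linear system:
  -8a + 4b - 2c + d = -35
  a + b + c + d = 7
  8a + 4b + 2c + d = 33
  216a + 36b + 6c + d = 677
Solving the system yields a = 3, b = 0, c = 5, d = -1.
So P(u) = 3u³ + 5u - 1.
Then P(0) = -1.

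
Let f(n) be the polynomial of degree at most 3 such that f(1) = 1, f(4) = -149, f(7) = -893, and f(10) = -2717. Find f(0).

3

Using the Lagrange interpolation formula with nodes 1, 4, 7, 10:
  L_0(n) = (n - 4)(n - 7)(n - 10) / -162
  L_1(n) = (n - 1)(n - 7)(n - 10) / 54
  L_2(n) = (n - 1)(n - 4)(n - 10) / -54
  L_3(n) = (n - 1)(n - 4)(n - 7) / 162
Then f(n) = 1·L_0(n) - 149·L_1(n) - 893·L_2(n) - 2717·L_3(n).
Expanding and collecting terms gives f(n) = -3n³ + 3n² - 2n + 3.
Evaluating at n = 0: f(0) = 3.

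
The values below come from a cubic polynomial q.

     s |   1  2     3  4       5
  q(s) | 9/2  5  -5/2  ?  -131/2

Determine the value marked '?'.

The 4 known points determine the degree-3 polynomial uniquely.
Write q(s) = as^3 + bs^2 + cs + d. Substituting each data point gives a linear system:
  a + b + c + d = 9/2
  8a + 4b + 2c + d = 5
  27a + 9b + 3c + d = -5/2
  125a + 25b + 5c + d = -131/2
Solving the system yields a = -1, b = 2, c = 3/2, d = 2.
So q(s) = -s^3 + 2s^2 + (3/2)s + 2.
Then q(4) = -24.

-24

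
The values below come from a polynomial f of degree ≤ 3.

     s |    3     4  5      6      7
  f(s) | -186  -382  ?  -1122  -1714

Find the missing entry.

-686

The 4 known points determine the degree-3 polynomial uniquely.
Write f(s) = as^3 + bs^2 + cs + d. Substituting each data point gives a linear system:
  27a + 9b + 3c + d = -186
  64a + 16b + 4c + d = -382
  216a + 36b + 6c + d = -1122
  343a + 49b + 7c + d = -1714
Solving the system yields a = -4, b = -6, c = -6, d = -6.
So f(s) = -4s^3 - 6s^2 - 6s - 6.
Then f(5) = -686.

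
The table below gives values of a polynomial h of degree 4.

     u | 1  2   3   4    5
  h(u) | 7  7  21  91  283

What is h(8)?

2611

Forward differences of the values at u = 1, 2, 3, 4, 5:
  h  : 7  7  21  91  283
  Δ  : 0  14  70  192
  Δ^2: 14  56  122
  Δ^3: 42  66
  Δ^4: 24
The fourth differences are constant, confirming degree 4.
Interpolating (Newton forward form) and evaluating at u = 8 gives h(8) = 2611.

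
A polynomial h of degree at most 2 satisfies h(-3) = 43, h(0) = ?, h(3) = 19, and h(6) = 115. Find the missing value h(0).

On equispaced nodes a degree-2 polynomial has vanishing third forward difference, so
  - h(-3) + 3·h(0) - 3·h(3) + h(6) = 0.
Substituting the known values and solving for h(0):
  3·h(0) = -15
  h(0) = -5.

-5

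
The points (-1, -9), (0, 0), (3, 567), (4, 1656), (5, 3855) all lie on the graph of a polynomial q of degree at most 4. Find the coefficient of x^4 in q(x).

5

Write q(x) = ax^4 + bx^3 + cx^2 + dx + e. Substituting each data point gives a linear system:
  a - b + c - d + e = -9
  e = 0
  81a + 27b + 9c + 3d + e = 567
  256a + 64b + 16c + 4d + e = 1656
  625a + 125b + 25c + 5d + e = 3855
Solving the system yields a = 5, b = 6, c = -2, d = 6, e = 0.
So q(x) = 5x⁴ + 6x³ - 2x² + 6x.
The leading coefficient is 5.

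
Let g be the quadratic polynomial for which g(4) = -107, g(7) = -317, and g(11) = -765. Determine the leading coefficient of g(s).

Write g(s) = as^2 + bs + c. Substituting each data point gives a linear system:
  16a + 4b + c = -107
  49a + 7b + c = -317
  121a + 11b + c = -765
Solving the system yields a = -6, b = -4, c = 5.
So g(s) = -6s^2 - 4s + 5.
The leading coefficient is -6.

-6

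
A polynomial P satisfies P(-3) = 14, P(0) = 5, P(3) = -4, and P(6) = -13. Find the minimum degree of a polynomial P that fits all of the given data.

1

Forward differences of the values at s = -3, 0, 3, 6:
  P  : 14  5  -4  -13
  Δ  : -9  -9  -9
  Δ^2: 0  0
  Δ^3: 0
The first differences are constant (-9) and nonzero, while all higher differences vanish, so the minimal degree is 1.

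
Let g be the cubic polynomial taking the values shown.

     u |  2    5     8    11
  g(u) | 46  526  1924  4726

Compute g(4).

288

Forward differences of the values at u = 2, 5, 8, 11:
  g  : 46  526  1924  4726
  Δ  : 480  1398  2802
  Δ^2: 918  1404
  Δ^3: 486
The third differences are constant, confirming degree 3.
Interpolating (Newton forward form) and evaluating at u = 4 gives g(4) = 288.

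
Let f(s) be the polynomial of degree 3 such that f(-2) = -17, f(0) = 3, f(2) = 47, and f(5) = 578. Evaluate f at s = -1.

2

Write f(s) = as^3 + bs^2 + cs + d. Substituting each data point gives a linear system:
  -8a + 4b - 2c + d = -17
  d = 3
  8a + 4b + 2c + d = 47
  125a + 25b + 5c + d = 578
Solving the system yields a = 4, b = 3, c = 0, d = 3.
So f(s) = 4s^3 + 3s^2 + 3.
Then f(-1) = 2.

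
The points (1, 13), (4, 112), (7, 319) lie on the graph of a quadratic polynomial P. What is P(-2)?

22

Write P(u) = au^2 + bu + c. Substituting each data point gives a linear system:
  a + b + c = 13
  16a + 4b + c = 112
  49a + 7b + c = 319
Solving the system yields a = 6, b = 3, c = 4.
So P(u) = 6u^2 + 3u + 4.
Then P(-2) = 22.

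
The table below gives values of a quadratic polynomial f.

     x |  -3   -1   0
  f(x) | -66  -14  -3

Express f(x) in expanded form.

f(x) = -5x^2 + 6x - 3

Using the Lagrange interpolation formula with nodes -3, -1, 0:
  L_0(x) = (x + 1)x / 6
  L_1(x) = (x + 3)x / -2
  L_2(x) = (x + 3)(x + 1) / 3
Then f(x) = -66·L_0(x) - 14·L_1(x) - 3·L_2(x).
Expanding and collecting terms gives f(x) = -5x^2 + 6x - 3.
Check: f(-3) = -66. ✓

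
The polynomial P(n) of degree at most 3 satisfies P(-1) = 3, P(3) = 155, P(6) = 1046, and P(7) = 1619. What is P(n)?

P(n) = 4n^3 + 5n^2 + 2

Write P(n) = an^3 + bn^2 + cn + d. Substituting each data point gives a linear system:
  -a + b - c + d = 3
  27a + 9b + 3c + d = 155
  216a + 36b + 6c + d = 1046
  343a + 49b + 7c + d = 1619
Solving the system yields a = 4, b = 5, c = 0, d = 2.
So P(n) = 4n^3 + 5n^2 + 2.
Check: P(7) = 1619. ✓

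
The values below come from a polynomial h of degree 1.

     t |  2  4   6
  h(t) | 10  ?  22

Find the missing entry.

16

The 2 known points determine the degree-1 polynomial uniquely.
Write h(t) = at + b. Substituting each data point gives a linear system:
  2a + b = 10
  6a + b = 22
Solving the system yields a = 3, b = 4.
So h(t) = 3t + 4.
Then h(4) = 16.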